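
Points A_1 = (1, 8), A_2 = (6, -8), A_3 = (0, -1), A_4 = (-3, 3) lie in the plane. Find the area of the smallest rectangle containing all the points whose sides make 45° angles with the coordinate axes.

115.5

In coordinates u = x + y, v = x − y the rectangle is axis-aligned; the map (x,y)→(u,v) scales areas by 2.
u-values: 9, -2, -1, 0; range = 9 − (-2) = 11.
v-values: -7, 14, 1, -6; range = 14 − (-7) = 21.
Area = (11 × 21) / 2 = 115.5.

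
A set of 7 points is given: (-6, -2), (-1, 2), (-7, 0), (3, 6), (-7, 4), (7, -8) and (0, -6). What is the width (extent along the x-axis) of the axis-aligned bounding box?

14

max x = 7, min x = -7, so width = 14.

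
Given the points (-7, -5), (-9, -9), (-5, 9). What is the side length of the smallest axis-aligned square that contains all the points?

18

The bounding box has width 4 and height 18.
An axis-aligned square enclosing the set must have side ≥ max(width, height).
So the minimum side is max(4, 18) = 18.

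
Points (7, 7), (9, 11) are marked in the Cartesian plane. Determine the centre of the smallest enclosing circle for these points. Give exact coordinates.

(8, 9)

The smallest circle enclosing two points has them as diameter endpoints.
Centre = midpoint = (8, 9); r² = |(7, 7)−(9, 11)|²/4 = 20/4 = 5.
Centre = (8, 9).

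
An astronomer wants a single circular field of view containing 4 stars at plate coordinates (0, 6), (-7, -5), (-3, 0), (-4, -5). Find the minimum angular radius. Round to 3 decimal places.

The minimum enclosing circle of a finite set is fixed by two of the points (as a diameter) or three (as a circumcircle).
The farthest pair is (0, 6)–(-7, -5) with squared distance 170. The circle on this segment as diameter has centre (-3.5, 0.5) and r² = 170/4 = 42.5.
Check (-3, 0): distance² to centre = 0.5 ≤ 42.5, so it lies inside.
All remaining points lie in this disk, and no smaller disk contains both endpoints, so this is the minimum enclosing circle.
r = √(42.5) ≈ 6.519.

6.519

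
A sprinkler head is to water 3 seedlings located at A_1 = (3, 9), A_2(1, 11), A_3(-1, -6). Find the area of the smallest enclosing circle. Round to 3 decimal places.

Side lengths²: A_1A_2² = 8, A_1A_3² = 241, A_2A_3² = 293.
Since A_2A_3² = 293 ≥ 241 + 8 = 249, the angle opposite A_2A_3 is not acute, so the smallest enclosing circle has A_2A_3 as diameter.
Centre = midpoint of A_2A_3 = (0, 2.5), r² = 293/4 = 73.25.
Area = π·r² = π·73.25 ≈ 230.122.

230.122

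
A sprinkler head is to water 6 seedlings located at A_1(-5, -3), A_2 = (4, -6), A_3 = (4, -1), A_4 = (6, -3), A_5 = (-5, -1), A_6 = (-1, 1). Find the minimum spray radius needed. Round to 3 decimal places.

5.590

The farthest pair is A_4–A_5 with squared distance 125. The circle on this segment as diameter has centre (0.5, -2) and r² = 125/4 = 31.25.
Check A_1: distance² to centre = 31.25 ≤ 31.25, so it lies inside.
All remaining points lie in this disk, and no smaller disk contains both endpoints, so this is the minimum enclosing circle.
r = √(31.25) ≈ 5.590.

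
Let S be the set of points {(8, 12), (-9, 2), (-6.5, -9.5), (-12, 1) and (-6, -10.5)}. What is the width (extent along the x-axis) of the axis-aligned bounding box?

20

max x = 8, min x = -12, so width = 20.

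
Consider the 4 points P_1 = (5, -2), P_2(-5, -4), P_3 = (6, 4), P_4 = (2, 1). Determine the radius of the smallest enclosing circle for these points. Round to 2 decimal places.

6.80

By Welzl's lemma the MEC is supported by two points (diametrically opposite) or three points (on a circumcircle).
The farthest pair is P_2–P_3 with squared distance 185. The circle on this segment as diameter has centre (0.5, 0) and r² = 185/4 = 46.25.
Check P_1: distance² to centre = 24.25 ≤ 46.25, so it lies inside.
All remaining points lie in this disk, and no smaller disk contains both endpoints, so this is the minimum enclosing circle.
r = √(46.25) ≈ 6.80.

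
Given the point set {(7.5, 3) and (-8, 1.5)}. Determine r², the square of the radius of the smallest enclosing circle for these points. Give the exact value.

60.625

The smallest circle enclosing two points has them as diameter endpoints.
Centre = midpoint = (-0.25, 2.25); r² = |(7.5, 3)−(-8, 1.5)|²/4 = 242.5/4 = 60.625.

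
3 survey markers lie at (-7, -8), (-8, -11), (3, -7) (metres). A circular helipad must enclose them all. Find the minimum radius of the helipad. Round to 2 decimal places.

Call the three points A, B, C in the order given.
Side lengths²: AB² = 10, AC² = 101, BC² = 137.
Since BC² = 137 ≥ 101 + 10 = 111, the angle opposite BC is not acute, so the smallest enclosing circle has BC as diameter.
Centre = midpoint of BC = (-2.5, -9), r² = 137/4 = 34.25.
r = √(34.25) ≈ 5.85.

5.85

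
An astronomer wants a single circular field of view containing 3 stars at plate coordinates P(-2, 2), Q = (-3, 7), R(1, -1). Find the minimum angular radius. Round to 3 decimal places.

Side lengths²: PQ² = 26, PR² = 18, QR² = 80.
Since QR² = 80 ≥ 26 + 18 = 44, the angle opposite QR is not acute, so the smallest enclosing circle has QR as diameter.
Centre = midpoint of QR = (-1, 3), r² = 80/4 = 20.
r = √20 ≈ 4.472.

4.472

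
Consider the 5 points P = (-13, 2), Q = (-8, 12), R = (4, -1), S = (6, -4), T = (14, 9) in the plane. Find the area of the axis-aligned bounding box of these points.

x ranges over [-13, 14], width 27.
y ranges over [-4, 12], height 16.
Area = 27 × 16 = 432.

432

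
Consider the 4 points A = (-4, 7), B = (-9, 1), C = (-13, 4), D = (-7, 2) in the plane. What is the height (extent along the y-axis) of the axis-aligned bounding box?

max y = 7, min y = 1, so height = 6.

6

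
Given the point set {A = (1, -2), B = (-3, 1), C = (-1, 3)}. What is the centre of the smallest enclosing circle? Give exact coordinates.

(-5/14, 5/14)

Side lengths²: AB² = 25, AC² = 29, BC² = 8.
Since AC² = 29 < 25 + 8 = 33, the triangle is acute, so the smallest enclosing circle is the circumcircle.
Circumcentre = (-5/14, 5/14), r² = 725/98.
Centre = (-5/14, 5/14).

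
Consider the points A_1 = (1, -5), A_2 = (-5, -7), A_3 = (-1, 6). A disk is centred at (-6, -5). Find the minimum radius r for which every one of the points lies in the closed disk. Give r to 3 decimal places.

The required radius is the distance from (-6, -5) to the farthest point.
Squared distances: 49, 5, 146.
Maximum is 146, attained at A_3.
r = √146 ≈ 12.083.

12.083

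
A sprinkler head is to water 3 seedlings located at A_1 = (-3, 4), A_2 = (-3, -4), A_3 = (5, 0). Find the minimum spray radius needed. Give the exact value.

5

Side lengths²: A_1A_2² = 64, A_1A_3² = 80, A_2A_3² = 80.
Since A_2A_3² = 80 < 80 + 64 = 144, the triangle is acute, so the smallest enclosing circle is the circumcircle.
Circumcentre = (0, 0), r² = 25.
r = √25 = 5.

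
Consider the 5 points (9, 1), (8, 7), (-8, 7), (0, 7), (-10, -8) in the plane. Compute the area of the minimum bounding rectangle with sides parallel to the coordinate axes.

285

x ranges over [-10, 9], width 19.
y ranges over [-8, 7], height 15.
Area = 19 × 15 = 285.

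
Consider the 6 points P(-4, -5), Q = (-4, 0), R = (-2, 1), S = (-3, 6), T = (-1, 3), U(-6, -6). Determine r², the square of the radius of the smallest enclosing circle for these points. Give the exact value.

The minimum enclosing circle of a finite set is fixed by two of the points (as a diameter) or three (as a circumcircle).
The farthest pair is S–U with squared distance 153. The circle on this segment as diameter has centre (-4.5, 0) and r² = 153/4 = 38.25.
Check P: distance² to centre = 25.25 ≤ 38.25, so it lies inside.
All remaining points lie in this disk, and no smaller disk contains both endpoints, so this is the minimum enclosing circle.

38.25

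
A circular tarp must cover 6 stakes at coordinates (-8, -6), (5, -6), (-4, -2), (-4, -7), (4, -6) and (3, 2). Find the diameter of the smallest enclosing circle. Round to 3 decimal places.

14.020

By Welzl's lemma the MEC is supported by two points (diametrically opposite) or three points (on a circumcircle).
The minimum enclosing circle is determined by three boundary points: (-8, -6), (5, -6), (3, 2).
Their circumcentre is (-1.5, -3.375) with r² = 49.140625.
The farthest remaining point (4, -6) is at distance² 37.140625 ≤ 49.140625.
Diameter = 2r = 2√(49.140625) ≈ 14.020.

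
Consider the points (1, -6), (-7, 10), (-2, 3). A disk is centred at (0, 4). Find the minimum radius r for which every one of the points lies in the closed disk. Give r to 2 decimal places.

The required radius is the distance from (0, 4) to the farthest point.
Squared distances: 101, 85, 5.
Maximum is 101, attained at (1, -6).
r = √101 ≈ 10.05.

10.05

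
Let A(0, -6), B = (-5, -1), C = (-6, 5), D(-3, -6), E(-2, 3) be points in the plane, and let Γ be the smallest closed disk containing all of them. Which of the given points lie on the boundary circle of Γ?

The farthest pair is A–C with squared distance 157. The circle on this segment as diameter has centre (-3, -0.5) and r² = 157/4 = 39.25.
Check B: distance² to centre = 4.25 ≤ 39.25, so it lies inside.
All remaining points lie in this disk, and no smaller disk contains both endpoints, so this is the minimum enclosing circle.
The points at distance exactly r from the centre are A, C — 2 points.

A, C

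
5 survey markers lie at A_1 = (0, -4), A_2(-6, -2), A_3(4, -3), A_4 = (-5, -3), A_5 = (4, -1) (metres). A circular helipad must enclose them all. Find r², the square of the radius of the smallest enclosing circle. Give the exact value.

By Welzl's lemma the MEC is supported by two points (diametrically opposite) or three points (on a circumcircle).
The minimum enclosing circle is determined by three boundary points: A_2, A_3, A_5.
Their circumcentre is (-0.95, -2) with r² = 25.5025.
The farthest remaining point A_4 is at distance² 17.4025 ≤ 25.5025.

25.5025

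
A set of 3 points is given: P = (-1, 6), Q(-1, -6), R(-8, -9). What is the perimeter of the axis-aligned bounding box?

Width = max x − min x = -1 − (-8) = 7.
Height = max y − min y = 6 − (-9) = 15.
Perimeter = 2(7 + 15) = 44.

44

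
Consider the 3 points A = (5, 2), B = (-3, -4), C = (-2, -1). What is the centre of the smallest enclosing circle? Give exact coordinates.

Side lengths²: AB² = 100, AC² = 58, BC² = 10.
Since AB² = 100 ≥ 58 + 10 = 68, the angle opposite AB is not acute, so the smallest enclosing circle has AB as diameter.
Centre = midpoint of AB = (1, -1), r² = 100/4 = 25.
Centre = (1, -1).

(1, -1)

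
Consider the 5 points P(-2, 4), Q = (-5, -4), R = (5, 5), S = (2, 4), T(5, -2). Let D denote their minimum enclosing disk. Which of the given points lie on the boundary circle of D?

A smallest enclosing disk is always determined by at most three of the input points on its boundary.
The farthest pair is Q–R with squared distance 181. The circle on this segment as diameter has centre (0, 0.5) and r² = 181/4 = 45.25.
Check P: distance² to centre = 16.25 ≤ 45.25, so it lies inside.
All remaining points lie in this disk, and no smaller disk contains both endpoints, so this is the minimum enclosing circle.
The points at distance exactly r from the centre are Q, R — 2 points.

Q, R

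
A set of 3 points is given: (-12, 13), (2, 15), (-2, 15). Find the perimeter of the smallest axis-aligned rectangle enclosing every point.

Width = max x − min x = 2 − (-12) = 14.
Height = max y − min y = 15 − 13 = 2.
Perimeter = 2(14 + 2) = 32.

32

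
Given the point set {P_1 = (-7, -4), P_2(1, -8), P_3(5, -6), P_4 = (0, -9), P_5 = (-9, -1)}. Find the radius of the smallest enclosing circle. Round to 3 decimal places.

7.433

By Welzl's lemma the MEC is supported by two points (diametrically opposite) or three points (on a circumcircle).
The farthest pair is P_3–P_5 with squared distance 221. The circle on this segment as diameter has centre (-2, -3.5) and r² = 221/4 = 55.25.
Check P_1: distance² to centre = 25.25 ≤ 55.25, so it lies inside.
All remaining points lie in this disk, and no smaller disk contains both endpoints, so this is the minimum enclosing circle.
r = √(55.25) ≈ 7.433.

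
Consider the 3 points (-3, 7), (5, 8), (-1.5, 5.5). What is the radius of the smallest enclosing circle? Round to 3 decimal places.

Call the three points A, B, C in the order given.
Side lengths²: AB² = 65, AC² = 4.5, BC² = 48.5.
Since AB² = 65 ≥ 48.5 + 4.5 = 53, the angle opposite AB is not acute, so the smallest enclosing circle has AB as diameter.
Centre = midpoint of AB = (1, 7.5), r² = 65/4 = 16.25.
r = √(16.25) ≈ 4.031.

4.031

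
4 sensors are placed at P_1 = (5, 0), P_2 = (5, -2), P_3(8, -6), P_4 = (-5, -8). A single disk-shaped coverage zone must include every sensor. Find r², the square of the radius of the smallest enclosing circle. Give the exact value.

35465/784

A smallest enclosing disk is always determined by at most three of the input points on its boundary.
The minimum enclosing circle is determined by three boundary points: P_1, P_3, P_4.
Their circumcentre is (9/7, -157/28) with r² = 35465/784.
The farthest remaining point P_2 is at distance² 21017/784 ≤ 35465/784.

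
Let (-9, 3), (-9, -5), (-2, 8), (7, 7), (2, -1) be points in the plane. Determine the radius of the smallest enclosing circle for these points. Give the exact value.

10

The minimum enclosing circle of a finite set is fixed by two of the points (as a diameter) or three (as a circumcircle).
The farthest pair is (-9, -5)–(7, 7) with squared distance 400. The circle on this segment as diameter has centre (-1, 1) and r² = 400/4 = 100.
Check (-9, 3): distance² to centre = 68 ≤ 100, so it lies inside.
All remaining points lie in this disk, and no smaller disk contains both endpoints, so this is the minimum enclosing circle.
r = √100 = 10.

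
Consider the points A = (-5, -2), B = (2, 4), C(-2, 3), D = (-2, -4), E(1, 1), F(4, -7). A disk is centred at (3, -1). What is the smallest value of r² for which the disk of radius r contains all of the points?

65

The required radius is the distance from (3, -1) to the farthest point.
Squared distances: 65, 26, 41, 34, 8, 37.
Maximum is 65, attained at A.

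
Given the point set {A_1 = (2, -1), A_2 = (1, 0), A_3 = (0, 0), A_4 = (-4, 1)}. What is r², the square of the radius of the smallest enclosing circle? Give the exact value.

The farthest pair is A_1–A_4 with squared distance 40. The circle on this segment as diameter has centre (-1, 0) and r² = 40/4 = 10.
Check A_2: distance² to centre = 4 ≤ 10, so it lies inside.
All remaining points lie in this disk, and no smaller disk contains both endpoints, so this is the minimum enclosing circle.

10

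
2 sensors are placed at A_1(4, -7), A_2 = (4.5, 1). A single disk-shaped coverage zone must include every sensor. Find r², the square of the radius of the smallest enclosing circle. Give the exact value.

The smallest circle enclosing two points has them as diameter endpoints.
Centre = midpoint = (4.25, -3); r² = |A_1A_2|²/4 = 64.25/4 = 16.0625.

16.0625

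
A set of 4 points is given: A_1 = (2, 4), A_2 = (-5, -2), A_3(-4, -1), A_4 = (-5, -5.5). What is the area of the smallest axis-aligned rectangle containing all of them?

66.5

x ranges over [-5, 2], width 7.
y ranges over [-5.5, 4], height 9.5.
Area = 7 × 9.5 = 66.5.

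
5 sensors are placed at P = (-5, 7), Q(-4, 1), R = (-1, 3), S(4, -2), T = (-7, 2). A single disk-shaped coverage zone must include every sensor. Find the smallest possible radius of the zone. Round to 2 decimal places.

The minimum enclosing circle of a finite set is fixed by two of the points (as a diameter) or three (as a circumcircle).
The minimum enclosing circle is determined by three boundary points: P, S, T.
Their circumcentre is (-9/14, 33/14) with r² = 3973/98.
The farthest remaining point Q is at distance² 1285/98 ≤ 3973/98.
r = √(3973/98) ≈ 6.37.

6.37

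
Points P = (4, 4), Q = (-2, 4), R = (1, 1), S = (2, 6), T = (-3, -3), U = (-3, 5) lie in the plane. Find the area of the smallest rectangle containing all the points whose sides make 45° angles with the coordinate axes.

56

In coordinates u = x + y, v = x − y the rectangle is axis-aligned; the map (x,y)→(u,v) scales areas by 2.
u-values: 8, 2, 2, 8, -6, 2; range = 8 − (-6) = 14.
v-values: 0, -6, 0, -4, 0, -8; range = 0 − (-8) = 8.
Area = (14 × 8) / 2 = 56.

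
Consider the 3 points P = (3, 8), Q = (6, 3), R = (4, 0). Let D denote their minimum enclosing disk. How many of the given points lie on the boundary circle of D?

Side lengths²: PQ² = 34, PR² = 65, QR² = 13.
Since PR² = 65 ≥ 34 + 13 = 47, the angle opposite PR is not acute, so the smallest enclosing circle has PR as diameter.
Centre = midpoint of PR = (3.5, 4), r² = 65/4 = 16.25.
The points at distance exactly r from the centre are P, R — 2 points.

2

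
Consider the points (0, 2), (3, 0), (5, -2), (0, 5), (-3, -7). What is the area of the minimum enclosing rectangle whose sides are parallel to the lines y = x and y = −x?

In coordinates u = x + y, v = x − y the rectangle is axis-aligned; the map (x,y)→(u,v) scales areas by 2.
u-values: 2, 3, 3, 5, -10; range = 5 − (-10) = 15.
v-values: -2, 3, 7, -5, 4; range = 7 − (-5) = 12.
Area = (15 × 12) / 2 = 90.

90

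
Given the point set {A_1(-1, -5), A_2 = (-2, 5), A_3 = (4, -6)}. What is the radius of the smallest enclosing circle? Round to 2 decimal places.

6.26

Side lengths²: A_1A_2² = 101, A_1A_3² = 26, A_2A_3² = 157.
Since A_2A_3² = 157 ≥ 101 + 26 = 127, the angle opposite A_2A_3 is not acute, so the smallest enclosing circle has A_2A_3 as diameter.
Centre = midpoint of A_2A_3 = (1, -0.5), r² = 157/4 = 39.25.
r = √(39.25) ≈ 6.26.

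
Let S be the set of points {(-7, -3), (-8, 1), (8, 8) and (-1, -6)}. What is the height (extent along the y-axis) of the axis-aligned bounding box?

max y = 8, min y = -6, so height = 14.

14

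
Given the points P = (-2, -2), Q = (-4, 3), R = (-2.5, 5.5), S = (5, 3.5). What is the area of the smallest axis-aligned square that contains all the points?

The bounding box has width 9 and height 7.5.
An axis-aligned square enclosing the set must have side ≥ max(width, height).
So the minimum side is max(9, 7.5) = 9.
Area = 9² = 81.

81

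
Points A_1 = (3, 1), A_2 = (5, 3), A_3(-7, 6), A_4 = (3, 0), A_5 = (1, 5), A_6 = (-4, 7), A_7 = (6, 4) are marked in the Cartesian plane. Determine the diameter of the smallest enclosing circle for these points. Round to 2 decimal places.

A smallest enclosing disk is always determined by at most three of the input points on its boundary.
The farthest pair is A_3–A_7 with squared distance 173. The circle on this segment as diameter has centre (-0.5, 5) and r² = 173/4 = 43.25.
Check A_1: distance² to centre = 28.25 ≤ 43.25, so it lies inside.
All remaining points lie in this disk, and no smaller disk contains both endpoints, so this is the minimum enclosing circle.
Diameter = 2r = 2√(43.25) ≈ 13.15.

13.15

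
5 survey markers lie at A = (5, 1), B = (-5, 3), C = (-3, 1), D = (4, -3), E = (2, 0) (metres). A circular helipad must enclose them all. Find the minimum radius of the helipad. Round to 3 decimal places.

The minimum enclosing circle is determined by three boundary points: A, B, D.
Their circumcentre is (-5/14, 3/14) with r² = 2873/98.
The farthest remaining point C is at distance² 745/98 ≤ 2873/98.
r = √(2873/98) ≈ 5.414.

5.414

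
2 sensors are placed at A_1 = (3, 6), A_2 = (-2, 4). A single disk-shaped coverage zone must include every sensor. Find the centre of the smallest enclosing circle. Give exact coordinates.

(0.5, 5)

The smallest circle enclosing two points has them as diameter endpoints.
Centre = midpoint = (0.5, 5); r² = |A_1A_2|²/4 = 29/4 = 7.25.
Centre = (0.5, 5).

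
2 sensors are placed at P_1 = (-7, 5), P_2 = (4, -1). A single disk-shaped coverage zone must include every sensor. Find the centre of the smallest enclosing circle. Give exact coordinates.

(-1.5, 2)

The smallest circle enclosing two points has them as diameter endpoints.
Centre = midpoint = (-1.5, 2); r² = |P_1P_2|²/4 = 157/4 = 39.25.
Centre = (-1.5, 2).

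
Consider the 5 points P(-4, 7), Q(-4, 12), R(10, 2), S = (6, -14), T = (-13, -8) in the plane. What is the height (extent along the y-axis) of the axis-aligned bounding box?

26

max y = 12, min y = -14, so height = 26.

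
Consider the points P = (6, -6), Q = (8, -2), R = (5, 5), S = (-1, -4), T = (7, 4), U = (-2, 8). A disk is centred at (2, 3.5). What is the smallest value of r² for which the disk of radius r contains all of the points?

106.25

The required radius is the distance from (2, 3.5) to the farthest point.
Squared distances: 106.25, 66.25, 11.25, 65.25, 25.25, 36.25.
Maximum is 106.25, attained at P.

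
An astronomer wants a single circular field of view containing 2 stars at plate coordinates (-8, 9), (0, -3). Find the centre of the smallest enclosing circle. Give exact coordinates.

The smallest circle enclosing two points has them as diameter endpoints.
Centre = midpoint = (-4, 3); r² = |(-8, 9)−(0, -3)|²/4 = 208/4 = 52.
Centre = (-4, 3).

(-4, 3)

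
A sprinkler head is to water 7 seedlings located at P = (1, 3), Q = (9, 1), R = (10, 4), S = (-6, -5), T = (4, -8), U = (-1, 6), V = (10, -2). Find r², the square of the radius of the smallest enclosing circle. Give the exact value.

By Welzl's lemma the MEC is supported by two points (diametrically opposite) or three points (on a circumcircle).
The farthest pair is R–S with squared distance 337. The circle on this segment as diameter has centre (2, -0.5) and r² = 337/4 = 84.25.
Check P: distance² to centre = 13.25 ≤ 84.25, so it lies inside.
All remaining points lie in this disk, and no smaller disk contains both endpoints, so this is the minimum enclosing circle.

84.25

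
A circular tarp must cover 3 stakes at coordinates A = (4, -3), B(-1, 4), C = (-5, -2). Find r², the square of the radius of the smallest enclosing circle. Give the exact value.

Side lengths²: AB² = 74, AC² = 82, BC² = 52.
Since AC² = 82 < 74 + 52 = 126, the triangle is acute, so the smallest enclosing circle is the circumcircle.
Circumcentre = (-9/29, -23/29), r² = 19721/841.

19721/841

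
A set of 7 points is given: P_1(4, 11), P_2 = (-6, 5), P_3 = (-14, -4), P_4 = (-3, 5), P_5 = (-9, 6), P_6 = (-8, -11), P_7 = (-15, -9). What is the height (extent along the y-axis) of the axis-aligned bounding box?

max y = 11, min y = -11, so height = 22.

22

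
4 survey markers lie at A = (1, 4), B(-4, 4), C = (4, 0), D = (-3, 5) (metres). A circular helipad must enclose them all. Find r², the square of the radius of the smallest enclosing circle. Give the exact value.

The minimum enclosing circle of a finite set is fixed by two of the points (as a diameter) or three (as a circumcircle).
The farthest pair is B–C with squared distance 80. The circle on this segment as diameter has centre (0, 2) and r² = 80/4 = 20.
Check A: distance² to centre = 5 ≤ 20, so it lies inside.
All remaining points lie in this disk, and no smaller disk contains both endpoints, so this is the minimum enclosing circle.

20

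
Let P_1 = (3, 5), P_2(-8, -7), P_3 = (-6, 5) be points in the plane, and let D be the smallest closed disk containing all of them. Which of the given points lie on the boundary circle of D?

P_1, P_2

Side lengths²: P_1P_2² = 265, P_1P_3² = 81, P_2P_3² = 148.
Since P_1P_2² = 265 ≥ 148 + 81 = 229, the angle opposite P_1P_2 is not acute, so the smallest enclosing circle has P_1P_2 as diameter.
Centre = midpoint of P_1P_2 = (-2.5, -1), r² = 265/4 = 66.25.
The points at distance exactly r from the centre are P_1, P_2 — 2 points.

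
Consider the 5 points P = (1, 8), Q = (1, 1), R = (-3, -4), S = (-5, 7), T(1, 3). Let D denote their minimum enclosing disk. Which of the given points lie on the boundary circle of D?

A smallest enclosing disk is always determined by at most three of the input points on its boundary.
The minimum enclosing circle is determined by three boundary points: P, R, S.
Their circumcentre is (-37/34, 69/34) with r² = 23125/578.
The farthest remaining point Q is at distance² 3133/578 ≤ 23125/578.
The points at distance exactly r from the centre are P, R, S — 3 points.

P, R, S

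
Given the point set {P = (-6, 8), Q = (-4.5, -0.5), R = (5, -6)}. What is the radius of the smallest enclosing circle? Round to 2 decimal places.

Side lengths²: PQ² = 74.5, PR² = 317, QR² = 120.5.
Since PR² = 317 ≥ 120.5 + 74.5 = 195, the angle opposite PR is not acute, so the smallest enclosing circle has PR as diameter.
Centre = midpoint of PR = (-0.5, 1), r² = 317/4 = 79.25.
r = √(79.25) ≈ 8.90.

8.90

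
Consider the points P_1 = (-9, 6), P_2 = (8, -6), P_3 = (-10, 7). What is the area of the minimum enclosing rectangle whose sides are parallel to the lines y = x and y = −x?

77.5

In coordinates u = x + y, v = x − y the rectangle is axis-aligned; the map (x,y)→(u,v) scales areas by 2.
u-values: -3, 2, -3; range = 2 − (-3) = 5.
v-values: -15, 14, -17; range = 14 − (-17) = 31.
Area = (5 × 31) / 2 = 77.5.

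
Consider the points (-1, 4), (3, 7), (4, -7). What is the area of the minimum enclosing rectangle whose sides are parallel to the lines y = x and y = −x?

In coordinates u = x + y, v = x − y the rectangle is axis-aligned; the map (x,y)→(u,v) scales areas by 2.
u-values: 3, 10, -3; range = 10 − (-3) = 13.
v-values: -5, -4, 11; range = 11 − (-5) = 16.
Area = (13 × 16) / 2 = 104.

104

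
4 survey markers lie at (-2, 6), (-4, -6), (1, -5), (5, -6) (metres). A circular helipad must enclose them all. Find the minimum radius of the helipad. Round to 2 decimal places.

By Welzl's lemma the MEC is supported by two points (diametrically opposite) or three points (on a circumcircle).
The minimum enclosing circle is determined by three boundary points: (-2, 6), (-4, -6), (5, -6).
Their circumcentre is (0.5, -7/12) with r² = 7141/144.
The farthest remaining point (1, -5) is at distance² 2845/144 ≤ 7141/144.
r = √(7141/144) ≈ 7.04.

7.04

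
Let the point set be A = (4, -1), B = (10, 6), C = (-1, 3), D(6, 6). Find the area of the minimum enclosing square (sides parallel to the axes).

121

The bounding box has width 11 and height 7.
An axis-aligned square enclosing the set must have side ≥ max(width, height).
So the minimum side is max(11, 7) = 11.
Area = 11² = 121.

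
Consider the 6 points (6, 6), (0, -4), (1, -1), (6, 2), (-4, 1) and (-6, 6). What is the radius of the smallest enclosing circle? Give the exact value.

A smallest enclosing disk is always determined by at most three of the input points on its boundary.
The minimum enclosing circle is determined by three boundary points: (6, 6), (0, -4), (-6, 6).
Their circumcentre is (0, 2.8) with r² = 46.24.
The farthest remaining point (6, 2) is at distance² 36.64 ≤ 46.24.
r = √(46.24) = 6.8.

6.8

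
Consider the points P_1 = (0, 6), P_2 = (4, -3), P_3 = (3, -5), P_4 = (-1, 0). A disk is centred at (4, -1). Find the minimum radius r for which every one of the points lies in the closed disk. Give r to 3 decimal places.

8.062

The required radius is the distance from (4, -1) to the farthest point.
Squared distances: 65, 4, 17, 26.
Maximum is 65, attained at P_1.
r = √65 ≈ 8.062.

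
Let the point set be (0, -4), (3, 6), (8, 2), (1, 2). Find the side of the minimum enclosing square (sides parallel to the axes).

The bounding box has width 8 and height 10.
An axis-aligned square enclosing the set must have side ≥ max(width, height).
So the minimum side is max(8, 10) = 10.

10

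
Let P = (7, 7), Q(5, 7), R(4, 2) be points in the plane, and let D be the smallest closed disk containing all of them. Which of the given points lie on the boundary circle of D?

Side lengths²: PQ² = 4, PR² = 34, QR² = 26.
Since PR² = 34 ≥ 26 + 4 = 30, the angle opposite PR is not acute, so the smallest enclosing circle has PR as diameter.
Centre = midpoint of PR = (5.5, 4.5), r² = 34/4 = 8.5.
The points at distance exactly r from the centre are P, R — 2 points.

P, R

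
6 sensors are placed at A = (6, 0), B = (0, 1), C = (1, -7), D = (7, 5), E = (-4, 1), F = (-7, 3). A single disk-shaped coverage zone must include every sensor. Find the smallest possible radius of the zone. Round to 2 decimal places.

The minimum enclosing circle of a finite set is fixed by two of the points (as a diameter) or three (as a circumcircle).
The minimum enclosing circle is determined by three boundary points: C, D, F.
Their circumcentre is (6/13, 10/13) with r² = 10250/169.
The farthest remaining point A is at distance² 5284/169 ≤ 10250/169.
r = √(10250/169) ≈ 7.79.

7.79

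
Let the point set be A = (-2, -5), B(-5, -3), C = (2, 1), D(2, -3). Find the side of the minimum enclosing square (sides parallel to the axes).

7

The bounding box has width 7 and height 6.
An axis-aligned square enclosing the set must have side ≥ max(width, height).
So the minimum side is max(7, 6) = 7.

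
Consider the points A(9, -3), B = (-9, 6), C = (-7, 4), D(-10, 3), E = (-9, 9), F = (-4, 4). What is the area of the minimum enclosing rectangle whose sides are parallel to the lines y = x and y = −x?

In coordinates u = x + y, v = x − y the rectangle is axis-aligned; the map (x,y)→(u,v) scales areas by 2.
u-values: 6, -3, -3, -7, 0, 0; range = 6 − (-7) = 13.
v-values: 12, -15, -11, -13, -18, -8; range = 12 − (-18) = 30.
Area = (13 × 30) / 2 = 195.

195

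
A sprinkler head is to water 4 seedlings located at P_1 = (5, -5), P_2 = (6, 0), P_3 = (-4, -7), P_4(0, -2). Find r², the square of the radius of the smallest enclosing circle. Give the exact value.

37.25

The minimum enclosing circle of a finite set is fixed by two of the points (as a diameter) or three (as a circumcircle).
The farthest pair is P_2–P_3 with squared distance 149. The circle on this segment as diameter has centre (1, -3.5) and r² = 149/4 = 37.25.
Check P_1: distance² to centre = 18.25 ≤ 37.25, so it lies inside.
All remaining points lie in this disk, and no smaller disk contains both endpoints, so this is the minimum enclosing circle.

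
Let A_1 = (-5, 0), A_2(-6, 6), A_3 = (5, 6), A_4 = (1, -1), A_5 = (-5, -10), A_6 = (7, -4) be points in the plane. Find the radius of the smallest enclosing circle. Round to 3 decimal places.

A smallest enclosing disk is always determined by at most three of the input points on its boundary.
The minimum enclosing circle is determined by three boundary points: A_2, A_3, A_5.
Their circumcentre is (-0.5, -1.6875) with r² = 89.34765625.
The farthest remaining point A_6 is at distance² 61.59765625 ≤ 89.34765625.
r = √(89.34765625) ≈ 9.452.

9.452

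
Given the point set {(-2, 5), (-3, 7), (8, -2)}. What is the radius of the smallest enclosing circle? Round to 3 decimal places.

Call the three points A, B, C in the order given.
Side lengths²: AB² = 5, AC² = 149, BC² = 202.
Since BC² = 202 ≥ 149 + 5 = 154, the angle opposite BC is not acute, so the smallest enclosing circle has BC as diameter.
Centre = midpoint of BC = (2.5, 2.5), r² = 202/4 = 50.5.
r = √(50.5) ≈ 7.106.

7.106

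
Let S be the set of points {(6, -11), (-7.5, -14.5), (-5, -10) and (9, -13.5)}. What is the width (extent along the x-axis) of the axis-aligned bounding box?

16.5

max x = 9, min x = -7.5, so width = 16.5.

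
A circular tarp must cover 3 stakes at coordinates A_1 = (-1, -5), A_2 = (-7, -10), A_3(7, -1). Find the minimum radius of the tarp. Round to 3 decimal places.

Side lengths²: A_1A_2² = 61, A_1A_3² = 80, A_2A_3² = 277.
Since A_2A_3² = 277 ≥ 80 + 61 = 141, the angle opposite A_2A_3 is not acute, so the smallest enclosing circle has A_2A_3 as diameter.
Centre = midpoint of A_2A_3 = (0, -5.5), r² = 277/4 = 69.25.
r = √(69.25) ≈ 8.322.

8.322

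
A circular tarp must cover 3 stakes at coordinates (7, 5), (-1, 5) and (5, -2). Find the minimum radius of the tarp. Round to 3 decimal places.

Call the three points A, B, C in the order given.
Side lengths²: AB² = 64, AC² = 53, BC² = 85.
Since BC² = 85 < 64 + 53 = 117, the triangle is acute, so the smallest enclosing circle is the circumcircle.
Circumcentre = (3, 33/14), r² = 4505/196.
r = √(4505/196) ≈ 4.794.

4.794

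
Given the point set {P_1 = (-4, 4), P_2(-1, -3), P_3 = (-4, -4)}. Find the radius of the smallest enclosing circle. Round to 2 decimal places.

4.01

Side lengths²: P_1P_2² = 58, P_1P_3² = 64, P_2P_3² = 10.
Since P_1P_3² = 64 < 58 + 10 = 68, the triangle is acute, so the smallest enclosing circle is the circumcircle.
Circumcentre = (-11/3, 0), r² = 145/9.
r = √(145/9) ≈ 4.01.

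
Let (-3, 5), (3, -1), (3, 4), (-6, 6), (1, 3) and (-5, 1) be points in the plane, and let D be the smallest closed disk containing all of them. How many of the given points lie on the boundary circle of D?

2

The minimum enclosing circle of a finite set is fixed by two of the points (as a diameter) or three (as a circumcircle).
The farthest pair is (3, -1)–(-6, 6) with squared distance 130. The circle on this segment as diameter has centre (-1.5, 2.5) and r² = 130/4 = 32.5.
Check (-3, 5): distance² to centre = 8.5 ≤ 32.5, so it lies inside.
All remaining points lie in this disk, and no smaller disk contains both endpoints, so this is the minimum enclosing circle.
The points at distance exactly r from the centre are (3, -1), (-6, 6) — 2 points.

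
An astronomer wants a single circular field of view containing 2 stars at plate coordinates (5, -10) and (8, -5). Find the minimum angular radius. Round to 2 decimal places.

2.92

The smallest circle enclosing two points has them as diameter endpoints.
Centre = midpoint = (6.5, -7.5); r² = |(5, -10)−(8, -5)|²/4 = 34/4 = 8.5.
r = √(8.5) ≈ 2.92.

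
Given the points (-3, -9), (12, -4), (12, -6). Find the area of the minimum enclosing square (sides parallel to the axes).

225

The bounding box has width 15 and height 5.
An axis-aligned square enclosing the set must have side ≥ max(width, height).
So the minimum side is max(15, 5) = 15.
Area = 15² = 225.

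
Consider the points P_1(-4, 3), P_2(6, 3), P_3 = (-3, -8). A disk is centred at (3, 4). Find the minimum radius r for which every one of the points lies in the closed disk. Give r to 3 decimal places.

The required radius is the distance from (3, 4) to the farthest point.
Squared distances: 50, 10, 180.
Maximum is 180, attained at P_3.
r = √180 ≈ 13.416.

13.416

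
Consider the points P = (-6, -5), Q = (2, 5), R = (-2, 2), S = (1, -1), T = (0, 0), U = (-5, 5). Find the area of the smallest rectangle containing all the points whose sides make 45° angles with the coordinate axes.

108

In coordinates u = x + y, v = x − y the rectangle is axis-aligned; the map (x,y)→(u,v) scales areas by 2.
u-values: -11, 7, 0, 0, 0, 0; range = 7 − (-11) = 18.
v-values: -1, -3, -4, 2, 0, -10; range = 2 − (-10) = 12.
Area = (18 × 12) / 2 = 108.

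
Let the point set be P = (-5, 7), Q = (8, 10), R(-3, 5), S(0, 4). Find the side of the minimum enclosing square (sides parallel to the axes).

The bounding box has width 13 and height 6.
An axis-aligned square enclosing the set must have side ≥ max(width, height).
So the minimum side is max(13, 6) = 13.

13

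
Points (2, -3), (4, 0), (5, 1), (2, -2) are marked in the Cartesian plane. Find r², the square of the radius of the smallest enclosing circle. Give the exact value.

6.25

The farthest pair is (2, -3)–(5, 1) with squared distance 25. The circle on this segment as diameter has centre (3.5, -1) and r² = 25/4 = 6.25.
Check (4, 0): distance² to centre = 1.25 ≤ 6.25, so it lies inside.
All remaining points lie in this disk, and no smaller disk contains both endpoints, so this is the minimum enclosing circle.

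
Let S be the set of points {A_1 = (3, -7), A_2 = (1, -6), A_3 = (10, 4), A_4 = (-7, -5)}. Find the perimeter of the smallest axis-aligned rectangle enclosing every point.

56

Width = max x − min x = 10 − (-7) = 17.
Height = max y − min y = 4 − (-7) = 11.
Perimeter = 2(17 + 11) = 56.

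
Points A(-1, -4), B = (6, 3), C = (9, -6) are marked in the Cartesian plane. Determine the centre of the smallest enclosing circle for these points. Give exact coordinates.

(4.5, -2.5)

Side lengths²: AB² = 98, AC² = 104, BC² = 90.
Since AC² = 104 < 98 + 90 = 188, the triangle is acute, so the smallest enclosing circle is the circumcircle.
Circumcentre = (4.5, -2.5), r² = 32.5.
Centre = (4.5, -2.5).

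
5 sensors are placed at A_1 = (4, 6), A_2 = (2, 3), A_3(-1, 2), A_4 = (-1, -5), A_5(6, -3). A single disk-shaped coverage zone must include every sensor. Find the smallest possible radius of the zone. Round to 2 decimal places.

By Welzl's lemma the MEC is supported by two points (diametrically opposite) or three points (on a circumcircle).
The farthest pair is A_1–A_4 with squared distance 146. The circle on this segment as diameter has centre (1.5, 0.5) and r² = 146/4 = 36.5.
Check A_2: distance² to centre = 6.5 ≤ 36.5, so it lies inside.
All remaining points lie in this disk, and no smaller disk contains both endpoints, so this is the minimum enclosing circle.
r = √(36.5) ≈ 6.04.

6.04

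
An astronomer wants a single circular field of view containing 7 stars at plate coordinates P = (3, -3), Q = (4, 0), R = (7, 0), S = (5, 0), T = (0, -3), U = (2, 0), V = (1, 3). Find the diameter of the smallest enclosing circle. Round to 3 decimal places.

By Welzl's lemma the MEC is supported by two points (diametrically opposite) or three points (on a circumcircle).
The minimum enclosing circle is determined by three boundary points: R, T, V.
Their circumcentre is (79/26, -11/26) with r² = 5365/338.
The farthest remaining point P is at distance² 2245/338 ≤ 5365/338.
Diameter = 2r = 2√(5365/338) ≈ 7.968.

7.968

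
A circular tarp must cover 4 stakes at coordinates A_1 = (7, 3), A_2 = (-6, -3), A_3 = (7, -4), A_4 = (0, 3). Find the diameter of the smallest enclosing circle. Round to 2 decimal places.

By Welzl's lemma the MEC is supported by two points (diametrically opposite) or three points (on a circumcircle).
The minimum enclosing circle is determined by three boundary points: A_1, A_2, A_3.
Their circumcentre is (19/26, -0.5) with r² = 17425/338.
The farthest remaining point A_4 is at distance² 4321/338 ≤ 17425/338.
Diameter = 2r = 2√(17425/338) ≈ 14.36.

14.36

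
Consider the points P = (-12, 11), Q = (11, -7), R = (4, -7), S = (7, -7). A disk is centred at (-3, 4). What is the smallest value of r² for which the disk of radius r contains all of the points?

317

The required radius is the distance from (-3, 4) to the farthest point.
Squared distances: 130, 317, 170, 221.
Maximum is 317, attained at Q.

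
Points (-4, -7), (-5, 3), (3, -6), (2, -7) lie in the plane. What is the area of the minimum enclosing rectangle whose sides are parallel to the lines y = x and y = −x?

In coordinates u = x + y, v = x − y the rectangle is axis-aligned; the map (x,y)→(u,v) scales areas by 2.
u-values: -11, -2, -3, -5; range = -2 − (-11) = 9.
v-values: 3, -8, 9, 9; range = 9 − (-8) = 17.
Area = (9 × 17) / 2 = 76.5.

76.5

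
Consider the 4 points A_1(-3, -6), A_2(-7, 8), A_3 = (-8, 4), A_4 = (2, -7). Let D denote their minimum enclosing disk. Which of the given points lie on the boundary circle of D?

A_2, A_4

The minimum enclosing circle of a finite set is fixed by two of the points (as a diameter) or three (as a circumcircle).
The farthest pair is A_2–A_4 with squared distance 306. The circle on this segment as diameter has centre (-2.5, 0.5) and r² = 306/4 = 76.5.
Check A_1: distance² to centre = 42.5 ≤ 76.5, so it lies inside.
All remaining points lie in this disk, and no smaller disk contains both endpoints, so this is the minimum enclosing circle.
The points at distance exactly r from the centre are A_2, A_4 — 2 points.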